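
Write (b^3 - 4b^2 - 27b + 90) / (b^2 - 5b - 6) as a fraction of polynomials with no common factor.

Euclidean algorithm in ℚ[b]:
  b^3 - 4b^2 - 27b + 90 = (b + 1)(b^2 - 5b - 6) + (-16b + 96)
  b^2 - 5b - 6 = (-(1/16)b - 1/16)(-16b + 96) + (0)
Last nonzero remainder: -16b + 96. Dividing through by -16 gives the monic gcd b - 6.
Cancel b - 6 from numerator and denominator to get the reduced form.

(b^2 + 2b - 15)/(b + 1)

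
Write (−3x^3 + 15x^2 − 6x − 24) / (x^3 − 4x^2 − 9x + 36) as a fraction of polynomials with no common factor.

(−3x^2 + 3x + 6)/(x^2 − 9)

By polynomial division,
  −3x^3 + 15x^2 − 6x − 24 = (−3)(x^3 − 4x^2 − 9x + 36) + (3x^2 − 33x + 84)
  x^3 − 4x^2 − 9x + 36 = ((1/3)x + 7/3)(3x^2 − 33x + 84) + (40x − 160)
  3x^2 − 33x + 84 = ((3/40)x − 21/40)(40x − 160) + (0)
Last nonzero remainder: 40x − 160. Dividing through by 40 gives the monic gcd x − 4.
Cancel x − 4 from numerator and denominator to get the reduced form.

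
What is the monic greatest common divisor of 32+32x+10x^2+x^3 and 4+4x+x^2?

Euclidean algorithm in ℚ[x]:
  x^3+10x^2+32x+32 = (x+6)(x^2+4x+4) + (4x+8)
  x^2+4x+4 = ((1/4)x+1/2)(4x+8) + (0)
Last nonzero remainder: 4x+8. Dividing through by 4 gives the monic gcd x+2.

2+x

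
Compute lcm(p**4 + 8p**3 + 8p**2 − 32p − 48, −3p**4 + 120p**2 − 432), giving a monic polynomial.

p**5 + 2p**4 − 40p**3 − 80p**2 + 144p + 288

Euclidean algorithm in ℚ[p]:
  p**4 + 8p**3 + 8p**2 − 32p − 48 = (−1/3)(−3p**4 + 120p**2 − 432) + (8p**3 + 48p**2 − 32p − 192)
  −3p**4 + 120p**2 − 432 = (−(3/8)p + 9/4)(8p**3 + 48p**2 − 32p − 192) + (0)
Last nonzero remainder: 8p**3 + 48p**2 − 32p − 192. Dividing through by 8 gives the monic gcd p**3 + 6p**2 − 4p − 24.
Then lcm(f, g) = f·g / gcd(f, g); expanding and making the result monic gives the answer.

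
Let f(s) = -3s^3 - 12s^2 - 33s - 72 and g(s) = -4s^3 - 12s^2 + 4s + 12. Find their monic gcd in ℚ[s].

s + 3

Euclidean algorithm in ℚ[s]:
  -3s^3 - 12s^2 - 33s - 72 = (3/4)(-4s^3 - 12s^2 + 4s + 12) + (-3s^2 - 36s - 81)
  -4s^3 - 12s^2 + 4s + 12 = ((4/3)s - 12)(-3s^2 - 36s - 81) + (-320s - 960)
  -3s^2 - 36s - 81 = ((3/320)s + 27/320)(-320s - 960) + (0)
Last nonzero remainder: -320s - 960. Dividing through by -320 gives the monic gcd s + 3.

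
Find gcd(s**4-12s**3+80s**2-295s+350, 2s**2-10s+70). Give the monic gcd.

Apply the Euclidean algorithm:
  s**4-12s**3+80s**2-295s+350 = ((1/2)s**2-(7/2)s+5)(2s**2-10s+70) + (0)
Last nonzero remainder: 2s**2-10s+70. Dividing through by 2 gives the monic gcd s**2-5s+35.

s**2-5s+35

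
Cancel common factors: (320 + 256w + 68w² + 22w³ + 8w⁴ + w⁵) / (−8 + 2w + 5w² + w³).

(40 + 2w + 2w² + w³)/(−1 + w)

Euclidean algorithm in ℚ[w]:
  w⁵ + 8w⁴ + 22w³ + 68w² + 256w + 320 = (w² + 3w + 5)(w³ + 5w² + 2w − 8) + (45w² + 270w + 360)
  w³ + 5w² + 2w − 8 = ((1/45)w − 1/45)(45w² + 270w + 360) + (0)
Last nonzero remainder: 45w² + 270w + 360. Dividing through by 45 gives the monic gcd w² + 6w + 8.
Cancel w² + 6w + 8 from numerator and denominator to get the reduced form.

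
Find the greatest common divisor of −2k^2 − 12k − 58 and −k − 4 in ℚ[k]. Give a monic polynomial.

1

By polynomial division,
  −2k^2 − 12k − 58 = (2k + 4)(−k − 4) + (−42)
  −k − 4 = ((1/42)k + 2/21)(−42) + (0)
The last nonzero remainder is the constant −42, so the polynomials are coprime and gcd = 1.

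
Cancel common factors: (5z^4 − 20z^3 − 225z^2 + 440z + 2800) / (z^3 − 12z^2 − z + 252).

(5z^2 − 5z − 100)/(z − 9)

By polynomial division,
  5z^4 − 20z^3 − 225z^2 + 440z + 2800 = (5z + 40)(z^3 − 12z^2 − z + 252) + (260z^2 − 780z − 7280)
  z^3 − 12z^2 − z + 252 = ((1/260)z − 9/260)(260z^2 − 780z − 7280) + (0)
Last nonzero remainder: 260z^2 − 780z − 7280. Dividing through by 260 gives the monic gcd z^2 − 3z − 28.
Cancel z^2 − 3z − 28 from numerator and denominator to get the reduced form.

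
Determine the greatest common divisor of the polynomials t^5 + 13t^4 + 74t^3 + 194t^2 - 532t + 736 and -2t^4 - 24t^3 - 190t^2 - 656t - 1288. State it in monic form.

t^2 + 7t + 46

Apply the Euclidean algorithm:
  t^5 + 13t^4 + 74t^3 + 194t^2 - 532t + 736 = (-(1/2)t - 1/2)(-2t^4 - 24t^3 - 190t^2 - 656t - 1288) + (-33t^3 - 229t^2 - 1504t + 92)
  -2t^4 - 24t^3 - 190t^2 - 656t - 1288 = ((2/33)t + 334/1089)(-33t^3 - 229t^2 - 1504t + 92) + (-(31160/1089)t^2 - (218120/1089)t - 1433360/1089)
  -33t^3 - 229t^2 - 1504t + 92 = ((35937/31160)t - 1089/15580)(-(31160/1089)t^2 - (218120/1089)t - 1433360/1089) + (0)
Last nonzero remainder: -(31160/1089)t^2 - (218120/1089)t - 1433360/1089. Dividing through by -31160/1089 gives the monic gcd t^2 + 7t + 46.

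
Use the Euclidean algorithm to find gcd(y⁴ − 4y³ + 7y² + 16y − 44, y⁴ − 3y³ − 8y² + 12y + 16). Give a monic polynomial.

y² − 4

By polynomial division,
  y⁴ − 4y³ + 7y² + 16y − 44 = (y⁴ − 3y³ − 8y² + 12y + 16) + (−y³ + 15y² + 4y − 60)
  y⁴ − 3y³ − 8y² + 12y + 16 = (−y − 12)(−y³ + 15y² + 4y − 60) + (176y² − 704)
  −y³ + 15y² + 4y − 60 = (−(1/176)y + 15/176)(176y² − 704) + (0)
Last nonzero remainder: 176y² − 704. Dividing through by 176 gives the monic gcd y² − 4.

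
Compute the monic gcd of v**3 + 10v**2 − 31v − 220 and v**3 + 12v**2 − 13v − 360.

v − 5

Apply the Euclidean algorithm:
  v**3 + 10v**2 − 31v − 220 = (v**3 + 12v**2 − 13v − 360) + (−2v**2 − 18v + 140)
  v**3 + 12v**2 − 13v − 360 = (−(1/2)v − 3/2)(−2v**2 − 18v + 140) + (30v − 150)
  −2v**2 − 18v + 140 = (−(1/15)v − 14/15)(30v − 150) + (0)
Last nonzero remainder: 30v − 150. Dividing through by 30 gives the monic gcd v − 5.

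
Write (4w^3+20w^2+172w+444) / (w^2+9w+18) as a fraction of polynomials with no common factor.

By polynomial division,
  4w^3+20w^2+172w+444 = (4w-16)(w^2+9w+18) + (244w+732)
  w^2+9w+18 = ((1/244)w+3/122)(244w+732) + (0)
Last nonzero remainder: 244w+732. Dividing through by 244 gives the monic gcd w+3.
Cancel w+3 from numerator and denominator to get the reduced form.

(4w^2+8w+148)/(w+6)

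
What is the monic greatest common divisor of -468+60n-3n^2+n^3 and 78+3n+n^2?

78+3n+n^2

Euclidean algorithm in ℚ[n]:
  n^3-3n^2+60n-468 = (n-6)(n^2+3n+78) + (0)
The last nonzero remainder n^2+3n+78 is already monic.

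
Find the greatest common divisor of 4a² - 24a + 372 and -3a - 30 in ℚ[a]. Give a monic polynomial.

1

By polynomial division,
  4a² - 24a + 372 = (-(4/3)a + 64/3)(-3a - 30) + (1012)
  -3a - 30 = (-(3/1012)a - 15/506)(1012) + (0)
The last nonzero remainder is the constant 1012, so the polynomials are coprime and gcd = 1.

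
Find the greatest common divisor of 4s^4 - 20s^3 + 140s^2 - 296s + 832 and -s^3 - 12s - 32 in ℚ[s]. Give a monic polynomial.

s^2 - 2s + 16

Apply the Euclidean algorithm:
  4s^4 - 20s^3 + 140s^2 - 296s + 832 = (-4s + 20)(-s^3 - 12s - 32) + (92s^2 - 184s + 1472)
  -s^3 - 12s - 32 = (-(1/92)s - 1/46)(92s^2 - 184s + 1472) + (0)
Last nonzero remainder: 92s^2 - 184s + 1472. Dividing through by 92 gives the monic gcd s^2 - 2s + 16.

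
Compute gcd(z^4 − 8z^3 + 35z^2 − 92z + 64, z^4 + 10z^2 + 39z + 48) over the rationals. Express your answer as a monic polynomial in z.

z^2 − 3z + 16

Apply the Euclidean algorithm:
  z^4 − 8z^3 + 35z^2 − 92z + 64 = (z^4 + 10z^2 + 39z + 48) + (−8z^3 + 25z^2 − 131z + 16)
  z^4 + 10z^2 + 39z + 48 = (−(1/8)z − 25/64)(−8z^3 + 25z^2 − 131z + 16) + ((217/64)z^2 − (651/64)z + 217/4)
  −8z^3 + 25z^2 − 131z + 16 = (−(512/217)z + 64/217)((217/64)z^2 − (651/64)z + 217/4) + (0)
Last nonzero remainder: (217/64)z^2 − (651/64)z + 217/4. Dividing through by 217/64 gives the monic gcd z^2 − 3z + 16.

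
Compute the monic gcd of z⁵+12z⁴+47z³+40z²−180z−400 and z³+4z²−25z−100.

Euclidean algorithm in ℚ[z]:
  z⁵+12z⁴+47z³+40z²−180z−400 = (z²+8z+40)(z³+4z²−25z−100) + (180z²+1620z+3600)
  z³+4z²−25z−100 = ((1/180)z−1/36)(180z²+1620z+3600) + (0)
Last nonzero remainder: 180z²+1620z+3600. Dividing through by 180 gives the monic gcd z²+9z+20.

z²+9z+20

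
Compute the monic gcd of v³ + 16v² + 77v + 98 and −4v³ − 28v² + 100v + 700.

v + 7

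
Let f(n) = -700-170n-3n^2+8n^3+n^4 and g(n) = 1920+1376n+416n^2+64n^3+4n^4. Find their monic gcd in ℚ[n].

20+6n+n^2

Apply the Euclidean algorithm:
  n^4+8n^3-3n^2-170n-700 = (1/4)(4n^4+64n^3+416n^2+1376n+1920) + (-8n^3-107n^2-514n-1180)
  4n^4+64n^3+416n^2+1376n+1920 = (-(1/2)n-21/16)(-8n^3-107n^2-514n-1180) + ((297/16)n^2+(891/8)n+1485/4)
  -8n^3-107n^2-514n-1180 = (-(128/297)n-944/297)((297/16)n^2+(891/8)n+1485/4) + (0)
Last nonzero remainder: (297/16)n^2+(891/8)n+1485/4. Dividing through by 297/16 gives the monic gcd n^2+6n+20.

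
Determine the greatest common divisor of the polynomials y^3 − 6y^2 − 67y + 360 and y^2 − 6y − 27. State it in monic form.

Repeated division with remainder:
  y^3 − 6y^2 − 67y + 360 = (y)(y^2 − 6y − 27) + (−40y + 360)
  y^2 − 6y − 27 = (−(1/40)y − 3/40)(−40y + 360) + (0)
Last nonzero remainder: −40y + 360. Dividing through by −40 gives the monic gcd y − 9.

y − 9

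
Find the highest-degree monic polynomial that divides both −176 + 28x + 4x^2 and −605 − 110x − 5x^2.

11 + x

Repeated division with remainder:
  4x^2 + 28x − 176 = (−4/5)(−5x^2 − 110x − 605) + (−60x − 660)
  −5x^2 − 110x − 605 = ((1/12)x + 11/12)(−60x − 660) + (0)
Last nonzero remainder: −60x − 660. Dividing through by −60 gives the monic gcd x + 11.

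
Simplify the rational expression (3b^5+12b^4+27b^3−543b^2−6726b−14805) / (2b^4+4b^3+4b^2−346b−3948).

Apply the Euclidean algorithm:
  3b^5+12b^4+27b^3−543b^2−6726b−14805 = ((3/2)b+3)(2b^4+4b^3+4b^2−346b−3948) + (9b^3−36b^2+234b−2961)
  2b^4+4b^3+4b^2−346b−3948 = ((2/9)b+4/3)(9b^3−36b^2+234b−2961) + (0)
Last nonzero remainder: 9b^3−36b^2+234b−2961. Dividing through by 9 gives the monic gcd b^3−4b^2+26b−329.
Cancel b^3−4b^2+26b−329 from numerator and denominator to get the reduced form.

(3b^2+24b+45)/(2b+12)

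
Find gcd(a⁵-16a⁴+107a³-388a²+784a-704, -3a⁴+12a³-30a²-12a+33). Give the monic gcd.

a²-4a+11

By polynomial division,
  a⁵-16a⁴+107a³-388a²+784a-704 = (-(1/3)a+4)(-3a⁴+12a³-30a²-12a+33) + (49a³-272a²+843a-836)
  -3a⁴+12a³-30a²-12a+33 = (-(3/49)a-228/2401)(49a³-272a²+843a-836) + (-(10125/2401)a²+(40500/2401)a-111375/2401)
  49a³-272a²+843a-836 = (-(117649/10125)a+182476/10125)(-(10125/2401)a²+(40500/2401)a-111375/2401) + (0)
Last nonzero remainder: -(10125/2401)a²+(40500/2401)a-111375/2401. Dividing through by -10125/2401 gives the monic gcd a²-4a+11.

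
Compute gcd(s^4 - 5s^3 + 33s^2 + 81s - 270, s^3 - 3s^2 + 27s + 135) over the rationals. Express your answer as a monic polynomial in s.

s^3 - 3s^2 + 27s + 135

Euclidean algorithm in ℚ[s]:
  s^4 - 5s^3 + 33s^2 + 81s - 270 = (s - 2)(s^3 - 3s^2 + 27s + 135) + (0)
The last nonzero remainder s^3 - 3s^2 + 27s + 135 is already monic.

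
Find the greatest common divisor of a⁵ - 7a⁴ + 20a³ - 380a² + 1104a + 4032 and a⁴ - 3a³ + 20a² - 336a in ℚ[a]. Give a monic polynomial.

Repeated division with remainder:
  a⁵ - 7a⁴ + 20a³ - 380a² + 1104a + 4032 = (a - 4)(a⁴ - 3a³ + 20a² - 336a) + (-12a³ + 36a² - 240a + 4032)
  a⁴ - 3a³ + 20a² - 336a = (-(1/12)a)(-12a³ + 36a² - 240a + 4032) + (0)
Last nonzero remainder: -12a³ + 36a² - 240a + 4032. Dividing through by -12 gives the monic gcd a³ - 3a² + 20a - 336.

a³ - 3a² + 20a - 336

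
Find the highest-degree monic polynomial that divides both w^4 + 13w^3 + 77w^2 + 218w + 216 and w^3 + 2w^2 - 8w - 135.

w^2 + 7w + 27

By polynomial division,
  w^4 + 13w^3 + 77w^2 + 218w + 216 = (w + 11)(w^3 + 2w^2 - 8w - 135) + (63w^2 + 441w + 1701)
  w^3 + 2w^2 - 8w - 135 = ((1/63)w - 5/63)(63w^2 + 441w + 1701) + (0)
Last nonzero remainder: 63w^2 + 441w + 1701. Dividing through by 63 gives the monic gcd w^2 + 7w + 27.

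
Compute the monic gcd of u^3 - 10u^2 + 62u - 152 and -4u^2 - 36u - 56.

Repeated division with remainder:
  u^3 - 10u^2 + 62u - 152 = (-(1/4)u + 19/4)(-4u^2 - 36u - 56) + (219u + 114)
  -4u^2 - 36u - 56 = (-(4/219)u - 2476/15987)(219u + 114) + (-204336/5329)
  219u + 114 = (-(389017/68112)u - 101251/34056)(-204336/5329) + (0)
The last nonzero remainder is the constant -204336/5329, so the polynomials are coprime and gcd = 1.

1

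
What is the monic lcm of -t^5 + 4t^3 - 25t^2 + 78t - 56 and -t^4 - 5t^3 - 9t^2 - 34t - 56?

By polynomial division,
  -t^5 + 4t^3 - 25t^2 + 78t - 56 = (t - 5)(-t^4 - 5t^3 - 9t^2 - 34t - 56) + (-12t^3 - 36t^2 - 36t - 336)
  -t^4 - 5t^3 - 9t^2 - 34t - 56 = ((1/12)t + 1/6)(-12t^3 - 36t^2 - 36t - 336) + (0)
Last nonzero remainder: -12t^3 - 36t^2 - 36t - 336. Dividing through by -12 gives the monic gcd t^3 + 3t^2 + 3t + 28.
Then lcm(f, g) = f·g / gcd(f, g); expanding and making the result monic gives the answer.

t^6 + 2t^5 - 4t^4 + 17t^3 - 28t^2 - 100t + 112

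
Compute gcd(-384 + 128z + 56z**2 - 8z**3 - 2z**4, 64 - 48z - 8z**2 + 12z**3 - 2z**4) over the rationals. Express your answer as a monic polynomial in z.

8 - 6z + z**2

Apply the Euclidean algorithm:
  -2z**4 - 8z**3 + 56z**2 + 128z - 384 = (-2z**4 + 12z**3 - 8z**2 - 48z + 64) + (-20z**3 + 64z**2 + 176z - 448)
  -2z**4 + 12z**3 - 8z**2 - 48z + 64 = ((1/10)z - 7/25)(-20z**3 + 64z**2 + 176z - 448) + (-(192/25)z**2 + (1152/25)z - 1536/25)
  -20z**3 + 64z**2 + 176z - 448 = ((125/48)z + 175/24)(-(192/25)z**2 + (1152/25)z - 1536/25) + (0)
Last nonzero remainder: -(192/25)z**2 + (1152/25)z - 1536/25. Dividing through by -192/25 gives the monic gcd z**2 - 6z + 8.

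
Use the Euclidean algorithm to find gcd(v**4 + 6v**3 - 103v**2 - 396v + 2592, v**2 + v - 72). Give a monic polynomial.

v**2 + v - 72

By polynomial division,
  v**4 + 6v**3 - 103v**2 - 396v + 2592 = (v**2 + 5v - 36)(v**2 + v - 72) + (0)
The last nonzero remainder v**2 + v - 72 is already monic.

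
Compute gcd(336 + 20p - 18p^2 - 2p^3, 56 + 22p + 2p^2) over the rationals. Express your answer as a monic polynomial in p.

By polynomial division,
  -2p^3 - 18p^2 + 20p + 336 = (-p + 2)(2p^2 + 22p + 56) + (32p + 224)
  2p^2 + 22p + 56 = ((1/16)p + 1/4)(32p + 224) + (0)
Last nonzero remainder: 32p + 224. Dividing through by 32 gives the monic gcd p + 7.

7 + p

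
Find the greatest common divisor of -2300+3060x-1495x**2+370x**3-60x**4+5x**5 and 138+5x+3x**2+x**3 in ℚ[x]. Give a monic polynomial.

23-3x+x**2

By polynomial division,
  5x**5-60x**4+370x**3-1495x**2+3060x-2300 = (5x**2-75x+570)(x**3+3x**2+5x+138) + (-3520x**2+10560x-80960)
  x**3+3x**2+5x+138 = (-(1/3520)x-3/1760)(-3520x**2+10560x-80960) + (0)
Last nonzero remainder: -3520x**2+10560x-80960. Dividing through by -3520 gives the monic gcd x**2-3x+23.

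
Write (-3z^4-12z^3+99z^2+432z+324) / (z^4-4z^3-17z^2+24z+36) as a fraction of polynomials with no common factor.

(-3z-18)/(z-2)

By polynomial division,
  -3z^4-12z^3+99z^2+432z+324 = (-3)(z^4-4z^3-17z^2+24z+36) + (-24z^3+48z^2+504z+432)
  z^4-4z^3-17z^2+24z+36 = (-(1/24)z+1/12)(-24z^3+48z^2+504z+432) + (0)
Last nonzero remainder: -24z^3+48z^2+504z+432. Dividing through by -24 gives the monic gcd z^3-2z^2-21z-18.
Cancel z^3-2z^2-21z-18 from numerator and denominator to get the reduced form.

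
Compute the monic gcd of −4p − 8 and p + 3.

1

By polynomial division,
  −4p − 8 = (−4)(p + 3) + (4)
  p + 3 = ((1/4)p + 3/4)(4) + (0)
The last nonzero remainder is the constant 4, so the polynomials are coprime and gcd = 1.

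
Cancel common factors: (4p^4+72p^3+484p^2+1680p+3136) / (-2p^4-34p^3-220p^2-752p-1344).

Apply the Euclidean algorithm:
  4p^4+72p^3+484p^2+1680p+3136 = (-2)(-2p^4-34p^3-220p^2-752p-1344) + (4p^3+44p^2+176p+448)
  -2p^4-34p^3-220p^2-752p-1344 = (-(1/2)p-3)(4p^3+44p^2+176p+448) + (0)
Last nonzero remainder: 4p^3+44p^2+176p+448. Dividing through by 4 gives the monic gcd p^3+11p^2+44p+112.
Cancel p^3+11p^2+44p+112 from numerator and denominator to get the reduced form.

(-2p-14)/(p+6)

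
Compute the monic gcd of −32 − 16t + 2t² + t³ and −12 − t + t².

Apply the Euclidean algorithm:
  t³ + 2t² − 16t − 32 = (t + 3)(t² − t − 12) + (−t + 4)
  t² − t − 12 = (−t − 3)(−t + 4) + (0)
Last nonzero remainder: −t + 4. Dividing through by −1 gives the monic gcd t − 4.

−4 + t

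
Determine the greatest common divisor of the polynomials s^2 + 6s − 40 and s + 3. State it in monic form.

1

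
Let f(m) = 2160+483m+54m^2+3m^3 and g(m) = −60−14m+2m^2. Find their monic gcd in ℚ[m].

Repeated division with remainder:
  3m^3+54m^2+483m+2160 = ((3/2)m+75/2)(2m^2−14m−60) + (1098m+4410)
  2m^2−14m−60 = ((1/549)m−224/11163)(1098m+4410) + (106020/3721)
  1098m+4410 = ((226981/5890)m+182329/1178)(106020/3721) + (0)
The last nonzero remainder is the constant 106020/3721, so the polynomials are coprime and gcd = 1.

1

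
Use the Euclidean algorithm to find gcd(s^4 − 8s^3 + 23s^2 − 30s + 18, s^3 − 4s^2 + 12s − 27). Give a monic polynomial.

s − 3

Repeated division with remainder:
  s^4 − 8s^3 + 23s^2 − 30s + 18 = (s − 4)(s^3 − 4s^2 + 12s − 27) + (−5s^2 + 45s − 90)
  s^3 − 4s^2 + 12s − 27 = (−(1/5)s − 1)(−5s^2 + 45s − 90) + (39s − 117)
  −5s^2 + 45s − 90 = (−(5/39)s + 10/13)(39s − 117) + (0)
Last nonzero remainder: 39s − 117. Dividing through by 39 gives the monic gcd s − 3.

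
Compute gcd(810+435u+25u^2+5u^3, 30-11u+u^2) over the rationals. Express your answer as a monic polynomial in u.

1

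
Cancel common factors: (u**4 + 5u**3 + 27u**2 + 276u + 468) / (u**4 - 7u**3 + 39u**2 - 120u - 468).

Euclidean algorithm in ℚ[u]:
  u**4 + 5u**3 + 27u**2 + 276u + 468 = (u**4 - 7u**3 + 39u**2 - 120u - 468) + (12u**3 - 12u**2 + 396u + 936)
  u**4 - 7u**3 + 39u**2 - 120u - 468 = ((1/12)u - 1/2)(12u**3 - 12u**2 + 396u + 936) + (0)
Last nonzero remainder: 12u**3 - 12u**2 + 396u + 936. Dividing through by 12 gives the monic gcd u**3 - u**2 + 33u + 78.
Cancel u**3 - u**2 + 33u + 78 from numerator and denominator to get the reduced form.

(u + 6)/(u - 6)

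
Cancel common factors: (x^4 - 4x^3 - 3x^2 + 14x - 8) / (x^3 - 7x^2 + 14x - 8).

Apply the Euclidean algorithm:
  x^4 - 4x^3 - 3x^2 + 14x - 8 = (x + 3)(x^3 - 7x^2 + 14x - 8) + (4x^2 - 20x + 16)
  x^3 - 7x^2 + 14x - 8 = ((1/4)x - 1/2)(4x^2 - 20x + 16) + (0)
Last nonzero remainder: 4x^2 - 20x + 16. Dividing through by 4 gives the monic gcd x^2 - 5x + 4.
Cancel x^2 - 5x + 4 from numerator and denominator to get the reduced form.

(x^2 + x - 2)/(x - 2)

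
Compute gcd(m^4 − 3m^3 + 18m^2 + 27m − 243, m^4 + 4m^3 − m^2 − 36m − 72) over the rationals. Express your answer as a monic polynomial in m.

m^2 − 9

By polynomial division,
  m^4 − 3m^3 + 18m^2 + 27m − 243 = (m^4 + 4m^3 − m^2 − 36m − 72) + (−7m^3 + 19m^2 + 63m − 171)
  m^4 + 4m^3 − m^2 − 36m − 72 = (−(1/7)m − 47/49)(−7m^3 + 19m^2 + 63m − 171) + ((1285/49)m^2 − 11565/49)
  −7m^3 + 19m^2 + 63m − 171 = (−(343/1285)m + 931/1285)((1285/49)m^2 − 11565/49) + (0)
Last nonzero remainder: (1285/49)m^2 − 11565/49. Dividing through by 1285/49 gives the monic gcd m^2 − 9.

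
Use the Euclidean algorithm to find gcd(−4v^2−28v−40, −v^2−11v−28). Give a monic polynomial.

1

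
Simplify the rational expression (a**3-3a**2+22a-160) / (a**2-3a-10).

(a**2+2a+32)/(a+2)

Repeated division with remainder:
  a**3-3a**2+22a-160 = (a)(a**2-3a-10) + (32a-160)
  a**2-3a-10 = ((1/32)a+1/16)(32a-160) + (0)
Last nonzero remainder: 32a-160. Dividing through by 32 gives the monic gcd a-5.
Cancel a-5 from numerator and denominator to get the reduced form.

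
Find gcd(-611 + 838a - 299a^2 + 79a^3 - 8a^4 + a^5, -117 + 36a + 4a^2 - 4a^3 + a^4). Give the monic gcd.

13 - 4a + a^2

By polynomial division,
  a^5 - 8a^4 + 79a^3 - 299a^2 + 838a - 611 = (a - 4)(a^4 - 4a^3 + 4a^2 + 36a - 117) + (59a^3 - 319a^2 + 1099a - 1079)
  a^4 - 4a^3 + 4a^2 + 36a - 117 = ((1/59)a + 83/3481)(59a^3 - 319a^2 + 1099a - 1079) + (-(24440/3481)a^2 + (97760/3481)a - 317720/3481)
  59a^3 - 319a^2 + 1099a - 1079 = (-(205379/24440)a + 288923/24440)(-(24440/3481)a^2 + (97760/3481)a - 317720/3481) + (0)
Last nonzero remainder: -(24440/3481)a^2 + (97760/3481)a - 317720/3481. Dividing through by -24440/3481 gives the monic gcd a^2 - 4a + 13.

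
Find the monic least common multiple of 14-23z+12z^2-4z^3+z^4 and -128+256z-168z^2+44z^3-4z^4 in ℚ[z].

224-480z+390z^2-183z^3+60z^4-12z^5+z^6

Euclidean algorithm in ℚ[z]:
  z^4-4z^3+12z^2-23z+14 = (-1/4)(-4z^4+44z^3-168z^2+256z-128) + (7z^3-30z^2+41z-18)
  -4z^4+44z^3-168z^2+256z-128 = (-(4/7)z+188/49)(7z^3-30z^2+41z-18) + (-(1444/49)z^2+(4332/49)z-2888/49)
  7z^3-30z^2+41z-18 = (-(343/1444)z+441/1444)(-(1444/49)z^2+(4332/49)z-2888/49) + (0)
Last nonzero remainder: -(1444/49)z^2+(4332/49)z-2888/49. Dividing through by -1444/49 gives the monic gcd z^2-3z+2.
Then lcm(f, g) = f·g / gcd(f, g); expanding and making the result monic gives the answer.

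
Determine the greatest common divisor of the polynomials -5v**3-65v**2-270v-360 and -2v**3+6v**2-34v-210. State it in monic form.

Euclidean algorithm in ℚ[v]:
  -5v**3-65v**2-270v-360 = (5/2)(-2v**3+6v**2-34v-210) + (-80v**2-185v+165)
  -2v**3+6v**2-34v-210 = ((1/40)v-17/128)(-80v**2-185v+165) + (-(8025/128)v-24075/128)
  -80v**2-185v+165 = ((2048/1605)v-1408/1605)(-(8025/128)v-24075/128) + (0)
Last nonzero remainder: -(8025/128)v-24075/128. Dividing through by -8025/128 gives the monic gcd v+3.

v+3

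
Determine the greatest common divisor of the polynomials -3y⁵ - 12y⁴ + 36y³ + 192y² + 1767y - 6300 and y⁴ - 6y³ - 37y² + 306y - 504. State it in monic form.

y³ - 37y + 84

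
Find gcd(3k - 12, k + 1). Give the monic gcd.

1

By polynomial division,
  3k - 12 = (3)(k + 1) + (-15)
  k + 1 = (-(1/15)k - 1/15)(-15) + (0)
The last nonzero remainder is the constant -15, so the polynomials are coprime and gcd = 1.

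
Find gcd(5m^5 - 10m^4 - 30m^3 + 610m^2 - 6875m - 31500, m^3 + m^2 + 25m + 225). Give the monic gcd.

m^3 + m^2 + 25m + 225

Euclidean algorithm in ℚ[m]:
  5m^5 - 10m^4 - 30m^3 + 610m^2 - 6875m - 31500 = (5m^2 - 15m - 140)(m^3 + m^2 + 25m + 225) + (0)
The last nonzero remainder m^3 + m^2 + 25m + 225 is already monic.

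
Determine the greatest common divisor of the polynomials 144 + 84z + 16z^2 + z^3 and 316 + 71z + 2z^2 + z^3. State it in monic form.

Euclidean algorithm in ℚ[z]:
  z^3 + 16z^2 + 84z + 144 = (z^3 + 2z^2 + 71z + 316) + (14z^2 + 13z - 172)
  z^3 + 2z^2 + 71z + 316 = ((1/14)z + 15/196)(14z^2 + 13z - 172) + ((16129/196)z + 16129/49)
  14z^2 + 13z - 172 = ((2744/16129)z - 8428/16129)((16129/196)z + 16129/49) + (0)
Last nonzero remainder: (16129/196)z + 16129/49. Dividing through by 16129/196 gives the monic gcd z + 4.

4 + z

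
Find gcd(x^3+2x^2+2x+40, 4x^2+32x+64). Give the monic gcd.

Euclidean algorithm in ℚ[x]:
  x^3+2x^2+2x+40 = ((1/4)x−3/2)(4x^2+32x+64) + (34x+136)
  4x^2+32x+64 = ((2/17)x+8/17)(34x+136) + (0)
Last nonzero remainder: 34x+136. Dividing through by 34 gives the monic gcd x+4.

x+4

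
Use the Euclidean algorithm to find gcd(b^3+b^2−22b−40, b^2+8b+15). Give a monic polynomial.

1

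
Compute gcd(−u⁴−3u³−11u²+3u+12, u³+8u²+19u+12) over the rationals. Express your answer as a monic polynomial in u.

u+1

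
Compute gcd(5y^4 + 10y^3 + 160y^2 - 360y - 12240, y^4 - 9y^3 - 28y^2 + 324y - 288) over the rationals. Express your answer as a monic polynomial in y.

y^2 - 36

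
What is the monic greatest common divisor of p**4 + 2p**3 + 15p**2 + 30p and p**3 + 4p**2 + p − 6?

p + 2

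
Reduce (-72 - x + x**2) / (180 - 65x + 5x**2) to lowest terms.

(8 + x)/(-20 + 5x)

Apply the Euclidean algorithm:
  x**2 - x - 72 = (1/5)(5x**2 - 65x + 180) + (12x - 108)
  5x**2 - 65x + 180 = ((5/12)x - 5/3)(12x - 108) + (0)
Last nonzero remainder: 12x - 108. Dividing through by 12 gives the monic gcd x - 9.
Cancel x - 9 from numerator and denominator to get the reduced form.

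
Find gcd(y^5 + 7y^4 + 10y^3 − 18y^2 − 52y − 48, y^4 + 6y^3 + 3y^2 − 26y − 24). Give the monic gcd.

Apply the Euclidean algorithm:
  y^5 + 7y^4 + 10y^3 − 18y^2 − 52y − 48 = (y + 1)(y^4 + 6y^3 + 3y^2 − 26y − 24) + (y^3 + 5y^2 − 2y − 24)
  y^4 + 6y^3 + 3y^2 − 26y − 24 = (y + 1)(y^3 + 5y^2 − 2y − 24) + (0)
The last nonzero remainder y^3 + 5y^2 − 2y − 24 is already monic.

y^3 + 5y^2 − 2y − 24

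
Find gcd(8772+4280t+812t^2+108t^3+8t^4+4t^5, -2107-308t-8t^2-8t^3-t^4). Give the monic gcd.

Euclidean algorithm in ℚ[t]:
  4t^5+8t^4+108t^3+812t^2+4280t+8772 = (-4t+24)(-t^4-8t^3-8t^2-308t-2107) + (268t^3-228t^2+3244t+59340)
  -t^4-8t^3-8t^2-308t-2107 = (-(1/268)t-593/17956)(268t^3-228t^2+3244t+59340) + (-(15376/4489)t^2+(92256/4489)t-661168/4489)
  268t^3-228t^2+3244t+59340 = (-(300763/3844)t-1548705/3844)(-(15376/4489)t^2+(92256/4489)t-661168/4489) + (0)
Last nonzero remainder: -(15376/4489)t^2+(92256/4489)t-661168/4489. Dividing through by -15376/4489 gives the monic gcd t^2-6t+43.

43-6t+t^2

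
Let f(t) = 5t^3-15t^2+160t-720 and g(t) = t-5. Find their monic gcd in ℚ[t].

1

Euclidean algorithm in ℚ[t]:
  5t^3-15t^2+160t-720 = (5t^2+10t+210)(t-5) + (330)
  t-5 = ((1/330)t-1/66)(330) + (0)
The last nonzero remainder is the constant 330, so the polynomials are coprime and gcd = 1.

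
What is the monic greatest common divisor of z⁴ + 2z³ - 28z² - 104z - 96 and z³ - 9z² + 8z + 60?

z² - 4z - 12

Apply the Euclidean algorithm:
  z⁴ + 2z³ - 28z² - 104z - 96 = (z + 11)(z³ - 9z² + 8z + 60) + (63z² - 252z - 756)
  z³ - 9z² + 8z + 60 = ((1/63)z - 5/63)(63z² - 252z - 756) + (0)
Last nonzero remainder: 63z² - 252z - 756. Dividing through by 63 gives the monic gcd z² - 4z - 12.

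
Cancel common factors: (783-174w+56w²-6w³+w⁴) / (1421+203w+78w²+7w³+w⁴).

(27-6w+w²)/(49+7w+w²)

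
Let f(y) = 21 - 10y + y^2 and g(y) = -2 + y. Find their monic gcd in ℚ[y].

1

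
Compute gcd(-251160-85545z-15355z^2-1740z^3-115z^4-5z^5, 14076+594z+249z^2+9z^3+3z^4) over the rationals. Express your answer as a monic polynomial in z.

69+9z+z^2

Euclidean algorithm in ℚ[z]:
  -5z^5-115z^4-1740z^3-15355z^2-85545z-251160 = (-(5/3)z-100/3)(3z^4+9z^3+249z^2+594z+14076) + (-1025z^3-6065z^2-42285z+218040)
  3z^4+9z^3+249z^2+594z+14076 = (-(3/1025)z+1794/210125)(-1025z^3-6065z^2-42285z+218040) + ((7439292/42025)z^2+(66953628/42025)z+513311148/42025)
  -1025z^3-6065z^2-42285z+218040 = (-(43075625/7439292)z+33199750/1859823)((7439292/42025)z^2+(66953628/42025)z+513311148/42025) + (0)
Last nonzero remainder: (7439292/42025)z^2+(66953628/42025)z+513311148/42025. Dividing through by 7439292/42025 gives the monic gcd z^2+9z+69.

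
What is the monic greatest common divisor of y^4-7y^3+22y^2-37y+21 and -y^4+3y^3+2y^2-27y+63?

By polynomial division,
  y^4-7y^3+22y^2-37y+21 = (-1)(-y^4+3y^3+2y^2-27y+63) + (-4y^3+24y^2-64y+84)
  -y^4+3y^3+2y^2-27y+63 = ((1/4)y+3/4)(-4y^3+24y^2-64y+84) + (0)
Last nonzero remainder: -4y^3+24y^2-64y+84. Dividing through by -4 gives the monic gcd y^3-6y^2+16y-21.

y^3-6y^2+16y-21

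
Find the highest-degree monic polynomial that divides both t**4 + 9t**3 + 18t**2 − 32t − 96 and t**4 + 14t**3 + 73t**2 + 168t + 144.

By polynomial division,
  t**4 + 9t**3 + 18t**2 − 32t − 96 = (t**4 + 14t**3 + 73t**2 + 168t + 144) + (−5t**3 − 55t**2 − 200t − 240)
  t**4 + 14t**3 + 73t**2 + 168t + 144 = (−(1/5)t − 3/5)(−5t**3 − 55t**2 − 200t − 240) + (0)
Last nonzero remainder: −5t**3 − 55t**2 − 200t − 240. Dividing through by −5 gives the monic gcd t**3 + 11t**2 + 40t + 48.

t**3 + 11t**2 + 40t + 48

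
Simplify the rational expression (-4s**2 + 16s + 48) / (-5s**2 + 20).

(4s - 24)/(5s - 10)

Repeated division with remainder:
  -4s**2 + 16s + 48 = (4/5)(-5s**2 + 20) + (16s + 32)
  -5s**2 + 20 = (-(5/16)s + 5/8)(16s + 32) + (0)
Last nonzero remainder: 16s + 32. Dividing through by 16 gives the monic gcd s + 2.
Cancel s + 2 from numerator and denominator to get the reduced form.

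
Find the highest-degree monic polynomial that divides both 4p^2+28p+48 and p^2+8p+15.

p+3

By polynomial division,
  4p^2+28p+48 = (4)(p^2+8p+15) + (−4p−12)
  p^2+8p+15 = (−(1/4)p−5/4)(−4p−12) + (0)
Last nonzero remainder: −4p−12. Dividing through by −4 gives the monic gcd p+3.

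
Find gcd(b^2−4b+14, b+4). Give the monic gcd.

By polynomial division,
  b^2−4b+14 = (b−8)(b+4) + (46)
  b+4 = ((1/46)b+2/23)(46) + (0)
The last nonzero remainder is the constant 46, so the polynomials are coprime and gcd = 1.

1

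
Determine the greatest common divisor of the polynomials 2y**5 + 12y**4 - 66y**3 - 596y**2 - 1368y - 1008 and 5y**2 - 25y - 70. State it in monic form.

y**2 - 5y - 14

Apply the Euclidean algorithm:
  2y**5 + 12y**4 - 66y**3 - 596y**2 - 1368y - 1008 = ((2/5)y**3 + (22/5)y**2 + (72/5)y + 72/5)(5y**2 - 25y - 70) + (0)
Last nonzero remainder: 5y**2 - 25y - 70. Dividing through by 5 gives the monic gcd y**2 - 5y - 14.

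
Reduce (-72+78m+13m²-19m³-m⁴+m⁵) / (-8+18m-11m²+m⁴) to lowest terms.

Apply the Euclidean algorithm:
  m⁵-m⁴-19m³+13m²+78m-72 = (m-1)(m⁴-11m²+18m-8) + (-8m³-16m²+104m-80)
  m⁴-11m²+18m-8 = (-(1/8)m+1/4)(-8m³-16m²+104m-80) + (6m²-18m+12)
  -8m³-16m²+104m-80 = (-(4/3)m-20/3)(6m²-18m+12) + (0)
Last nonzero remainder: 6m²-18m+12. Dividing through by 6 gives the monic gcd m²-3m+2.
Cancel m²-3m+2 from numerator and denominator to get the reduced form.

(-36-15m+2m²+m³)/(-4+3m+m²)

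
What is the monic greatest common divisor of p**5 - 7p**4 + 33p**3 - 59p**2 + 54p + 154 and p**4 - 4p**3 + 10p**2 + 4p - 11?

p**3 - 3p**2 + 7p + 11

Apply the Euclidean algorithm:
  p**5 - 7p**4 + 33p**3 - 59p**2 + 54p + 154 = (p - 3)(p**4 - 4p**3 + 10p**2 + 4p - 11) + (11p**3 - 33p**2 + 77p + 121)
  p**4 - 4p**3 + 10p**2 + 4p - 11 = ((1/11)p - 1/11)(11p**3 - 33p**2 + 77p + 121) + (0)
Last nonzero remainder: 11p**3 - 33p**2 + 77p + 121. Dividing through by 11 gives the monic gcd p**3 - 3p**2 + 7p + 11.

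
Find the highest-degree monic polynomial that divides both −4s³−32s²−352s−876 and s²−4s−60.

1

Repeated division with remainder:
  −4s³−32s²−352s−876 = (−4s−48)(s²−4s−60) + (−784s−3756)
  s²−4s−60 = (−(1/784)s+1723/153664)(−784s−3756) + (−687063/38416)
  −784s−3756 = ((30118144/687063)s+48096832/229021)(−687063/38416) + (0)
The last nonzero remainder is the constant −687063/38416, so the polynomials are coprime and gcd = 1.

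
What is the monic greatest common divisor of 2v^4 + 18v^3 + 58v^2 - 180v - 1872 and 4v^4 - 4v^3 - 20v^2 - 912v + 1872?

v^2 + 7v + 39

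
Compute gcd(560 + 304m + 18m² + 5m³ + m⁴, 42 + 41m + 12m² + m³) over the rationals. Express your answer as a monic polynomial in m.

14 + 9m + m²

Repeated division with remainder:
  m⁴ + 5m³ + 18m² + 304m + 560 = (m - 7)(m³ + 12m² + 41m + 42) + (61m² + 549m + 854)
  m³ + 12m² + 41m + 42 = ((1/61)m + 3/61)(61m² + 549m + 854) + (0)
Last nonzero remainder: 61m² + 549m + 854. Dividing through by 61 gives the monic gcd m² + 9m + 14.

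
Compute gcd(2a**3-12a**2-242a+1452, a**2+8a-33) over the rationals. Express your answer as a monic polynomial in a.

By polynomial division,
  2a**3-12a**2-242a+1452 = (2a-28)(a**2+8a-33) + (48a+528)
  a**2+8a-33 = ((1/48)a-1/16)(48a+528) + (0)
Last nonzero remainder: 48a+528. Dividing through by 48 gives the monic gcd a+11.

a+11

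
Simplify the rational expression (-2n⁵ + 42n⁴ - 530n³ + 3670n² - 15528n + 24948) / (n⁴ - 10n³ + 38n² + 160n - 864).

By polynomial division,
  -2n⁵ + 42n⁴ - 530n³ + 3670n² - 15528n + 24948 = (-2n + 22)(n⁴ - 10n³ + 38n² + 160n - 864) + (-234n³ + 3154n² - 20776n + 43956)
  n⁴ - 10n³ + 38n² + 160n - 864 = (-(1/234)n - 407/27378)(-234n³ + 3154n² - 20776n + 43956) + (-(53375/13689)n² + (533750/13689)n - 106750/507)
  -234n³ + 3154n² - 20776n + 43956 = ((3203226/53375)n - 11142846/53375)(-(53375/13689)n² + (533750/13689)n - 106750/507) + (0)
Last nonzero remainder: -(53375/13689)n² + (533750/13689)n - 106750/507. Dividing through by -53375/13689 gives the monic gcd n² - 10n + 54.
Cancel n² - 10n + 54 from numerator and denominator to get the reduced form.

(-2n³ + 22n² - 202n + 462)/(n² - 16)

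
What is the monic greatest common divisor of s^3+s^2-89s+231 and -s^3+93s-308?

Apply the Euclidean algorithm:
  s^3+s^2-89s+231 = (-1)(-s^3+93s-308) + (s^2+4s-77)
  -s^3+93s-308 = (-s+4)(s^2+4s-77) + (0)
The last nonzero remainder s^2+4s-77 is already monic.

s^2+4s-77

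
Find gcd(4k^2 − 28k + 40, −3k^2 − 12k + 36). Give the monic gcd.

Euclidean algorithm in ℚ[k]:
  4k^2 − 28k + 40 = (−4/3)(−3k^2 − 12k + 36) + (−44k + 88)
  −3k^2 − 12k + 36 = ((3/44)k + 9/22)(−44k + 88) + (0)
Last nonzero remainder: −44k + 88. Dividing through by −44 gives the monic gcd k − 2.

k − 2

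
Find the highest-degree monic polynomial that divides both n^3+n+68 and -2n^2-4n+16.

n+4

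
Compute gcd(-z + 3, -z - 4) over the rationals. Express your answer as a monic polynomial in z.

1

Apply the Euclidean algorithm:
  -z + 3 = (-z - 4) + (7)
  -z - 4 = (-(1/7)z - 4/7)(7) + (0)
The last nonzero remainder is the constant 7, so the polynomials are coprime and gcd = 1.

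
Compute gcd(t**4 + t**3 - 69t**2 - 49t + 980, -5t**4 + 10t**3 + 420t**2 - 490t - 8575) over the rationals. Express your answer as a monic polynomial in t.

t**3 + 5t**2 - 49t - 245

Euclidean algorithm in ℚ[t]:
  t**4 + t**3 - 69t**2 - 49t + 980 = (-1/5)(-5t**4 + 10t**3 + 420t**2 - 490t - 8575) + (3t**3 + 15t**2 - 147t - 735)
  -5t**4 + 10t**3 + 420t**2 - 490t - 8575 = (-(5/3)t + 35/3)(3t**3 + 15t**2 - 147t - 735) + (0)
Last nonzero remainder: 3t**3 + 15t**2 - 147t - 735. Dividing through by 3 gives the monic gcd t**3 + 5t**2 - 49t - 245.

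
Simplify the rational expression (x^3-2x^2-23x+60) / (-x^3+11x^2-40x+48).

(-x-5)/(x-4)

Repeated division with remainder:
  x^3-2x^2-23x+60 = (-1)(-x^3+11x^2-40x+48) + (9x^2-63x+108)
  -x^3+11x^2-40x+48 = (-(1/9)x+4/9)(9x^2-63x+108) + (0)
Last nonzero remainder: 9x^2-63x+108. Dividing through by 9 gives the monic gcd x^2-7x+12.
Cancel x^2-7x+12 from numerator and denominator to get the reduced form.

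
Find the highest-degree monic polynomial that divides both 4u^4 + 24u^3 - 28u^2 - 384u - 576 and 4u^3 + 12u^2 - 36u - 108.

u^2 + 6u + 9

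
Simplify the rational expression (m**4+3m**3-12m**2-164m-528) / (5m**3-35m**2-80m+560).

(m**3-m**2-8m-132)/(5m**2-55m+140)

Euclidean algorithm in ℚ[m]:
  m**4+3m**3-12m**2-164m-528 = ((1/5)m+2)(5m**3-35m**2-80m+560) + (74m**2-116m-1648)
  5m**3-35m**2-80m+560 = ((5/74)m-1005/2738)(74m**2-116m-1648) + (-(15370/1369)m-61480/1369)
  74m**2-116m-1648 = (-(50653/7685)m+282014/7685)(-(15370/1369)m-61480/1369) + (0)
Last nonzero remainder: -(15370/1369)m-61480/1369. Dividing through by -15370/1369 gives the monic gcd m+4.
Cancel m+4 from numerator and denominator to get the reduced form.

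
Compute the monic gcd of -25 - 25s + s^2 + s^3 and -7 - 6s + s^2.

Apply the Euclidean algorithm:
  s^3 + s^2 - 25s - 25 = (s + 7)(s^2 - 6s - 7) + (24s + 24)
  s^2 - 6s - 7 = ((1/24)s - 7/24)(24s + 24) + (0)
Last nonzero remainder: 24s + 24. Dividing through by 24 gives the monic gcd s + 1.

1 + s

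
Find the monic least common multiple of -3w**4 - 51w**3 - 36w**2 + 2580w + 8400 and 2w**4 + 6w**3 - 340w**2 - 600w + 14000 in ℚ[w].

w**5 + 7w**4 - 158w**3 - 980w**2 + 5800w + 28000

Apply the Euclidean algorithm:
  -3w**4 - 51w**3 - 36w**2 + 2580w + 8400 = (-3/2)(2w**4 + 6w**3 - 340w**2 - 600w + 14000) + (-42w**3 - 546w**2 + 1680w + 29400)
  2w**4 + 6w**3 - 340w**2 - 600w + 14000 = (-(1/21)w + 10/21)(-42w**3 - 546w**2 + 1680w + 29400) + (0)
Last nonzero remainder: -42w**3 - 546w**2 + 1680w + 29400. Dividing through by -42 gives the monic gcd w**3 + 13w**2 - 40w - 700.
Then lcm(f, g) = f·g / gcd(f, g); expanding and making the result monic gives the answer.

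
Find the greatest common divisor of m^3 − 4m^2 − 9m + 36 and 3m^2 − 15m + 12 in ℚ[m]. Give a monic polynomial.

m − 4

By polynomial division,
  m^3 − 4m^2 − 9m + 36 = ((1/3)m + 1/3)(3m^2 − 15m + 12) + (−8m + 32)
  3m^2 − 15m + 12 = (−(3/8)m + 3/8)(−8m + 32) + (0)
Last nonzero remainder: −8m + 32. Dividing through by −8 gives the monic gcd m − 4.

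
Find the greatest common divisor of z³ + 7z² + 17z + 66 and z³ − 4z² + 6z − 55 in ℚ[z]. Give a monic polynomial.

z² + z + 11

By polynomial division,
  z³ + 7z² + 17z + 66 = (z³ − 4z² + 6z − 55) + (11z² + 11z + 121)
  z³ − 4z² + 6z − 55 = ((1/11)z − 5/11)(11z² + 11z + 121) + (0)
Last nonzero remainder: 11z² + 11z + 121. Dividing through by 11 gives the monic gcd z² + z + 11.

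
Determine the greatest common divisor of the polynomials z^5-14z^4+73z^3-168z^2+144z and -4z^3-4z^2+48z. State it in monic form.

z^2-3z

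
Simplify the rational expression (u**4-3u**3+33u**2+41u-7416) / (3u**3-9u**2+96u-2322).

Apply the Euclidean algorithm:
  u**4-3u**3+33u**2+41u-7416 = ((1/3)u)(3u**3-9u**2+96u-2322) + (u**2+815u-7416)
  3u**3-9u**2+96u-2322 = (3u-2454)(u**2+815u-7416) + (2022354u-18201186)
  u**2+815u-7416 = ((1/2022354)u+412/1011177)(2022354u-18201186) + (0)
Last nonzero remainder: 2022354u-18201186. Dividing through by 2022354 gives the monic gcd u-9.
Cancel u-9 from numerator and denominator to get the reduced form.

(u**3+6u**2+87u+824)/(3u**2+18u+258)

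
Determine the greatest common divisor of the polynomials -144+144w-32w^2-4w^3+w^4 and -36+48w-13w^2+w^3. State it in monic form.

Euclidean algorithm in ℚ[w]:
  w^4-4w^3-32w^2+144w-144 = (w+9)(w^3-13w^2+48w-36) + (37w^2-252w+180)
  w^3-13w^2+48w-36 = ((1/37)w-229/1369)(37w^2-252w+180) + ((1344/1369)w-8064/1369)
  37w^2-252w+180 = ((50653/1344)w-6845/224)((1344/1369)w-8064/1369) + (0)
Last nonzero remainder: (1344/1369)w-8064/1369. Dividing through by 1344/1369 gives the monic gcd w-6.

-6+w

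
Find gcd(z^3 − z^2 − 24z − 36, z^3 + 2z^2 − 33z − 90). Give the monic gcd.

By polynomial division,
  z^3 − z^2 − 24z − 36 = (z^3 + 2z^2 − 33z − 90) + (−3z^2 + 9z + 54)
  z^3 + 2z^2 − 33z − 90 = (−(1/3)z − 5/3)(−3z^2 + 9z + 54) + (0)
Last nonzero remainder: −3z^2 + 9z + 54. Dividing through by −3 gives the monic gcd z^2 − 3z − 18.

z^2 − 3z − 18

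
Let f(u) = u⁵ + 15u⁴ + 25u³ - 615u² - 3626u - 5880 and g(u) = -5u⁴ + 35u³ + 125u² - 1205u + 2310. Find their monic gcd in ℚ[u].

u² - u - 42

Apply the Euclidean algorithm:
  u⁵ + 15u⁴ + 25u³ - 615u² - 3626u - 5880 = (-(1/5)u - 22/5)(-5u⁴ + 35u³ + 125u² - 1205u + 2310) + (204u³ - 306u² - 8466u + 4284)
  -5u⁴ + 35u³ + 125u² - 1205u + 2310 = (-(5/204)u + 55/408)(204u³ - 306u² - 8466u + 4284) + (-(165/4)u² + (165/4)u + 3465/2)
  204u³ - 306u² - 8466u + 4284 = (-(272/55)u + 136/55)(-(165/4)u² + (165/4)u + 3465/2) + (0)
Last nonzero remainder: -(165/4)u² + (165/4)u + 3465/2. Dividing through by -165/4 gives the monic gcd u² - u - 42.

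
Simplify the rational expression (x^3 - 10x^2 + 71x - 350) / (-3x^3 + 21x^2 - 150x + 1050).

(-x^2 + 3x - 50)/(3x^2 + 150)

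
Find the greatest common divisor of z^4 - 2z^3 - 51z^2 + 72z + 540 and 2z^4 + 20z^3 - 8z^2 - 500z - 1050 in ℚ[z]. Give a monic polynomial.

z^2 - 2z - 15

Apply the Euclidean algorithm:
  z^4 - 2z^3 - 51z^2 + 72z + 540 = (1/2)(2z^4 + 20z^3 - 8z^2 - 500z - 1050) + (-12z^3 - 47z^2 + 322z + 1065)
  2z^4 + 20z^3 - 8z^2 - 500z - 1050 = (-(1/6)z - 73/72)(-12z^3 - 47z^2 + 322z + 1065) + (-(143/72)z^2 + (143/36)z + 715/24)
  -12z^3 - 47z^2 + 322z + 1065 = ((864/143)z + 5112/143)(-(143/72)z^2 + (143/36)z + 715/24) + (0)
Last nonzero remainder: -(143/72)z^2 + (143/36)z + 715/24. Dividing through by -143/72 gives the monic gcd z^2 - 2z - 15.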